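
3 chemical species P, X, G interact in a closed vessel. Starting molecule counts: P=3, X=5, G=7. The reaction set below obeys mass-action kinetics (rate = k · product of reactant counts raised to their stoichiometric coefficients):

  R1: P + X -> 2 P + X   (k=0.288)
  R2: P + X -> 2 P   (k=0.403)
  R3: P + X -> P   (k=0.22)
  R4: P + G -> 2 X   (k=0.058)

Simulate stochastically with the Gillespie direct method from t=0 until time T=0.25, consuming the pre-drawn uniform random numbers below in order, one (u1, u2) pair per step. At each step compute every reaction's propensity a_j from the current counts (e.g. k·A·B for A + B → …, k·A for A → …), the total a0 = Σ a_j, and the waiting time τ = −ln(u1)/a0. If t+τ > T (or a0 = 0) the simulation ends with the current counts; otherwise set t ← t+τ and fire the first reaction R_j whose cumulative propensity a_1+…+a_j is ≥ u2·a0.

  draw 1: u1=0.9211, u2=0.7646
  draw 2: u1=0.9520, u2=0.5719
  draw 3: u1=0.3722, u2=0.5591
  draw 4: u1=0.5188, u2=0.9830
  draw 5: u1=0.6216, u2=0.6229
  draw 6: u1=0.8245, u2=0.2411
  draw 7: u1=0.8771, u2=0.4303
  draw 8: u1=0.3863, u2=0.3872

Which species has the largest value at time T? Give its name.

t=0.000: P=3 X=5 G=7
Draw 1: a1=4.320, a2=6.045, a3=3.300, a4=1.218, a0=14.883; τ=−ln(0.9211)/14.883=0.006 → t=0.006; u2·a0=0.7646·14.883=11.380; a1+a2=10.365 < 11.380 ≤ a1+…+a3=13.665 → R3 fires; P=3 X=4 G=7
Draw 2: a1=3.456, a2=4.836, a3=2.640, a4=1.218, a0=12.150; τ=−ln(0.9520)/12.150=0.004 → t=0.010; u2·a0=0.5719·12.150=6.949; a1=3.456 < 6.949 ≤ a1+a2=8.292 → R2 fires; P=4 X=3 G=7
Draw 3: a1=3.456, a2=4.836, a3=2.640, a4=1.624, a0=12.556; τ=−ln(0.3722)/12.556=0.079 → t=0.088; u2·a0=0.5591·12.556=7.020; a1=3.456 < 7.020 ≤ a1+a2=8.292 → R2 fires; P=5 X=2 G=7
Draw 4: a1=2.880, a2=4.030, a3=2.200, a4=2.030, a0=11.140; τ=−ln(0.5188)/11.140=0.059 → t=0.147; u2·a0=0.9830·11.140=10.951; a1+…+a3=9.110 < 10.951 ≤ a1+…+a4=11.140 → R4 fires; P=4 X=4 G=6
Draw 5: a1=4.608, a2=6.448, a3=3.520, a4=1.392, a0=15.968; τ=−ln(0.6216)/15.968=0.030 → t=0.177; u2·a0=0.6229·15.968=9.946; a1=4.608 < 9.946 ≤ a1+a2=11.056 → R2 fires; P=5 X=3 G=6
Draw 6: a1=4.320, a2=6.045, a3=3.300, a4=1.740, a0=15.405; τ=−ln(0.8245)/15.405=0.013 → t=0.189; u2·a0=0.2411·15.405=3.714 ≤ a1=4.320 → R1 fires; P=6 X=3 G=6
Draw 7: a1=5.184, a2=7.254, a3=3.960, a4=2.088, a0=18.486; τ=−ln(0.8771)/18.486=0.007 → t=0.197; u2·a0=0.4303·18.486=7.955; a1=5.184 < 7.955 ≤ a1+a2=12.438 → R2 fires; P=7 X=2 G=6
Draw 8: a1=4.032, a2=5.642, a3=3.080, a4=2.436, a0=15.190; τ=−ln(0.3863)/15.190=0.063 → t=0.259 > T=0.25: stop.
At T=0.25: P=7 X=2 G=6; the largest is P.

Dominant species at T: P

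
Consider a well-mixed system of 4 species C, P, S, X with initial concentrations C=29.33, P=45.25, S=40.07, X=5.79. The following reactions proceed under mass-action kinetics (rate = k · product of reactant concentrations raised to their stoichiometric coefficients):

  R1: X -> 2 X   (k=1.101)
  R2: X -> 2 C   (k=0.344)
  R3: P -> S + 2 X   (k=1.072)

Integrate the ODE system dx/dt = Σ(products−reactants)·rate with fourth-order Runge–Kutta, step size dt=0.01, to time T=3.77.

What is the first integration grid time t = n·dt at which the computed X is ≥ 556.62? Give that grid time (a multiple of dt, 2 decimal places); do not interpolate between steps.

Threshold first reached at t = 2.98

RK4 with dt=0.01: 377 steps to T=3.77. Trajectory (selected grid times):
t=0.00: C=29.33 P=45.25 S=40.07 X=5.79
t=0.42: C=37.00 P=28.85 S=56.47 X=47.04
t=0.84: C=56.64 P=18.39 S=66.93 X=89.56
t=1.26: C=89.42 P=11.72 S=73.60 X=138.97
t=1.68: C=138.17 P=7.47 S=77.85 X=201.11
t=2.09: C=205.59 P=4.81 S=80.51 X=280.60
t=2.51: C=301.65 P=3.07 S=82.25 X=389.78
t=2.93: C=434.63 P=1.96 S=83.36 X=538.33
t=2.97: C=449.68 P=1.87 S=83.45 X=555.04
t=2.98: C=453.51 P=1.85 S=83.47 X=559.30
t=3.35: C=618.00 P=1.25 S=84.07 X=741.51
t=3.77: C=870.41 P=0.80 S=84.52 X=1020.13
X(2.97)=555.043 < 556.62 but X(2.98)=559.300 ≥ 556.62, so the first grid time is t=2.98.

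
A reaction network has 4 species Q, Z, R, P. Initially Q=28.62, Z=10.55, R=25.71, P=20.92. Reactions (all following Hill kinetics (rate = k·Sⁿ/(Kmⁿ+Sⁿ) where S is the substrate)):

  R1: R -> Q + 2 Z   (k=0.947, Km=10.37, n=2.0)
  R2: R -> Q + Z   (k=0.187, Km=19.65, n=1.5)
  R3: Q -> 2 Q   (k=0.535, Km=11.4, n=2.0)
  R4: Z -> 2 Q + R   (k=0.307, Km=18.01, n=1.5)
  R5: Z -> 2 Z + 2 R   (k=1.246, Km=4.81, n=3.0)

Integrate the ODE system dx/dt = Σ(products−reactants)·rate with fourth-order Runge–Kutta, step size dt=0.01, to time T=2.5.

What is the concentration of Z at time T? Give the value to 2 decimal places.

RK4 with dt=0.01: 250 steps to T=2.5. Trajectory (selected grid times):
t=0.00: Q=28.62 Z=10.55 R=25.71 P=20.92
t=0.28: Q=29.06 Z=11.33 R=26.12 P=20.92
t=0.56: Q=29.52 Z=12.12 R=26.54 P=20.92
t=0.83: Q=29.96 Z=12.88 R=26.95 P=20.92
t=1.11: Q=30.42 Z=13.68 R=27.39 P=20.92
t=1.39: Q=30.88 Z=14.48 R=27.83 P=20.92
t=1.67: Q=31.36 Z=15.28 R=28.28 P=20.92
t=1.94: Q=31.82 Z=16.05 R=28.71 P=20.92
t=2.22: Q=32.30 Z=16.85 R=29.16 P=20.92
t=2.50: Q=32.78 Z=17.66 R=29.62 P=20.92
Read off Z at T=2.5: 17.66

Z at T = 17.66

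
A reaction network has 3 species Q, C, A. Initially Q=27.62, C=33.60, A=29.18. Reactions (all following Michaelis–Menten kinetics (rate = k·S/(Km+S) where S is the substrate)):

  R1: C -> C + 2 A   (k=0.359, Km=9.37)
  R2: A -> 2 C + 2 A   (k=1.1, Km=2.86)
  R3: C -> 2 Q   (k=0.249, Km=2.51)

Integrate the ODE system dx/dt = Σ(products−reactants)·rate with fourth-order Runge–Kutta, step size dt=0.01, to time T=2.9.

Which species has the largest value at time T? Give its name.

RK4 with dt=0.01: 290 steps to T=2.9. Trajectory (selected grid times):
t=0.00: Q=27.62 C=33.60 A=29.18
t=0.32: Q=27.77 C=34.17 A=29.68
t=0.64: Q=27.92 C=34.74 A=30.18
t=0.97: Q=28.07 C=35.32 A=30.70
t=1.29: Q=28.22 C=35.89 A=31.21
t=1.61: Q=28.37 C=36.46 A=31.71
t=1.93: Q=28.52 C=37.04 A=32.22
t=2.26: Q=28.67 C=37.63 A=32.74
t=2.58: Q=28.82 C=38.20 A=33.25
t=2.90: Q=28.97 C=38.77 A=33.76
At T=2.9: Q=28.97 C=38.77 A=33.76; the largest is C.

Dominant species at T: C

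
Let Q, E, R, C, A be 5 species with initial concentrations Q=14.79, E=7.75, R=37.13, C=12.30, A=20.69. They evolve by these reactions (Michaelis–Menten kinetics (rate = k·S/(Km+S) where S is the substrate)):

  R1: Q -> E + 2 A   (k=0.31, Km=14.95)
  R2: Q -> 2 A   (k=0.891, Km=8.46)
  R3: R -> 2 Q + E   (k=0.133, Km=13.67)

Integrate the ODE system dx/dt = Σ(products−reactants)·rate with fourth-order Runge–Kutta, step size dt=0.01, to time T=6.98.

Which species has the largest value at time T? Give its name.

Dominant species at T: R

RK4 with dt=0.01: 698 steps to T=6.98. Trajectory (selected grid times):
t=0.00: Q=14.79 E=7.75 R=37.13 C=12.30 A=20.69
t=0.78: Q=14.38 E=7.95 R=37.05 C=12.30 A=21.81
t=1.55: Q=13.99 E=8.14 R=36.98 C=12.30 A=22.90
t=2.33: Q=13.59 E=8.33 R=36.90 C=12.30 A=23.99
t=3.10: Q=13.21 E=8.52 R=36.83 C=12.30 A=25.06
t=3.88: Q=12.82 E=8.70 R=36.75 C=12.30 A=26.13
t=4.65: Q=12.45 E=8.89 R=36.68 C=12.30 A=27.17
t=5.43: Q=12.08 E=9.07 R=36.60 C=12.30 A=28.21
t=6.20: Q=11.73 E=9.25 R=36.53 C=12.30 A=29.22
t=6.98: Q=11.37 E=9.43 R=36.45 C=12.30 A=30.24
At T=6.98: Q=11.37 E=9.43 R=36.45 C=12.30 A=30.24; the largest is R.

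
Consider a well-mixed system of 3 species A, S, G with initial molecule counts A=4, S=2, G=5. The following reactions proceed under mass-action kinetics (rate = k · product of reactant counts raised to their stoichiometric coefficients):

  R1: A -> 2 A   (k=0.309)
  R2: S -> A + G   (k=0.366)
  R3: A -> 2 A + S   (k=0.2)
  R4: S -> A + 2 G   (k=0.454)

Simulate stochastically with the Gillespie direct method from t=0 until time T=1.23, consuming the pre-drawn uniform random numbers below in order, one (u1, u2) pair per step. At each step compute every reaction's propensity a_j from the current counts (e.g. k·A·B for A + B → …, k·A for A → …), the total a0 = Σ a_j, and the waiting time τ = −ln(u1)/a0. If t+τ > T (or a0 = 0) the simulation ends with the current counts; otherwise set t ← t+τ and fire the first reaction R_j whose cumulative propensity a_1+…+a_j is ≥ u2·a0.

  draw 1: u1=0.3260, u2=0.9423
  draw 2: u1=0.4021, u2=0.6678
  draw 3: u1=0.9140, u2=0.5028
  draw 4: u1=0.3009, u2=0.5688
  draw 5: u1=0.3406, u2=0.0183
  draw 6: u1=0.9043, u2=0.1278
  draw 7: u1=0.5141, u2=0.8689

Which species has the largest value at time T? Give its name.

t=0.000: A=4 S=2 G=5
Draw 1: a1=1.236, a2=0.732, a3=0.800, a4=0.908, a0=3.676; τ=−ln(0.3260)/3.676=0.305 → t=0.305; u2·a0=0.9423·3.676=3.464; a1+…+a3=2.768 < 3.464 ≤ a1+…+a4=3.676 → R4 fires; A=5 S=1 G=7
Draw 2: a1=1.545, a2=0.366, a3=1.000, a4=0.454, a0=3.365; τ=−ln(0.4021)/3.365=0.271 → t=0.576; u2·a0=0.6678·3.365=2.247; a1+a2=1.911 < 2.247 ≤ a1+…+a3=2.911 → R3 fires; A=6 S=2 G=7
Draw 3: a1=1.854, a2=0.732, a3=1.200, a4=0.908, a0=4.694; τ=−ln(0.9140)/4.694=0.019 → t=0.595; u2·a0=0.5028·4.694=2.360; a1=1.854 < 2.360 ≤ a1+a2=2.586 → R2 fires; A=7 S=1 G=8
Draw 4: a1=2.163, a2=0.366, a3=1.400, a4=0.454, a0=4.383; τ=−ln(0.3009)/4.383=0.274 → t=0.869; u2·a0=0.5688·4.383=2.493; a1=2.163 < 2.493 ≤ a1+a2=2.529 → R2 fires; A=8 S=0 G=9
Draw 5: a1=2.472, a2=0.000, a3=1.600, a4=0.000, a0=4.072; τ=−ln(0.3406)/4.072=0.265 → t=1.133; u2·a0=0.0183·4.072=0.075 ≤ a1=2.472 → R1 fires; A=9 S=0 G=9
Draw 6: a1=2.781, a2=0.000, a3=1.800, a4=0.000, a0=4.581; τ=−ln(0.9043)/4.581=0.022 → t=1.155; u2·a0=0.1278·4.581=0.585 ≤ a1=2.781 → R1 fires; A=10 S=0 G=9
Draw 7: a1=3.090, a2=0.000, a3=2.000, a4=0.000, a0=5.090; τ=−ln(0.5141)/5.090=0.131 → t=1.286 > T=1.23: stop.
At T=1.23: A=10 S=0 G=9; the largest is A.

Dominant species at T: A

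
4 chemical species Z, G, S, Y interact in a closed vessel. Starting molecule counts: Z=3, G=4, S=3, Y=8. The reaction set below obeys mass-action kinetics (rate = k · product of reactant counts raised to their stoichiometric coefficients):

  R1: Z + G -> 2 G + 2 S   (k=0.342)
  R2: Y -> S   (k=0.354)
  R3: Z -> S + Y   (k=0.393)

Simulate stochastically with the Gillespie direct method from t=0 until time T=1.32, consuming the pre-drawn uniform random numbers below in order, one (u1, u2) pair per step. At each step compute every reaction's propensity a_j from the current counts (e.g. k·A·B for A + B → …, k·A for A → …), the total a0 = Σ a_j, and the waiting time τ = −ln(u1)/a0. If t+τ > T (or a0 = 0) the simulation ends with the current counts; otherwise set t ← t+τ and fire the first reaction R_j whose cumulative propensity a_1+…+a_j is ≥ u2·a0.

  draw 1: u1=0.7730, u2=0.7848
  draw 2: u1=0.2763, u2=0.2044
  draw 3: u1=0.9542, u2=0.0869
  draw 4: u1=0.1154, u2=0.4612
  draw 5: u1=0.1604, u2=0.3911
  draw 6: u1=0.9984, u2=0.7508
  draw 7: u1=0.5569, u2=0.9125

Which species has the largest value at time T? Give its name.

t=0.000: Z=3 G=4 S=3 Y=8
Draw 1: a1=4.104, a2=2.832, a3=1.179, a0=8.115; τ=−ln(0.7730)/8.115=0.032 → t=0.032; u2·a0=0.7848·8.115=6.369; a1=4.104 < 6.369 ≤ a1+a2=6.936 → R2 fires; Z=3 G=4 S=4 Y=7
Draw 2: a1=4.104, a2=2.478, a3=1.179, a0=7.761; τ=−ln(0.2763)/7.761=0.166 → t=0.197; u2·a0=0.2044·7.761=1.586 ≤ a1=4.104 → R1 fires; Z=2 G=5 S=6 Y=7
Draw 3: a1=3.420, a2=2.478, a3=0.786, a0=6.684; τ=−ln(0.9542)/6.684=0.007 → t=0.204; u2·a0=0.0869·6.684=0.581 ≤ a1=3.420 → R1 fires; Z=1 G=6 S=8 Y=7
Draw 4: a1=2.052, a2=2.478, a3=0.393, a0=4.923; τ=−ln(0.1154)/4.923=0.439 → t=0.643; u2·a0=0.4612·4.923=2.270; a1=2.052 < 2.270 ≤ a1+a2=4.530 → R2 fires; Z=1 G=6 S=9 Y=6
Draw 5: a1=2.052, a2=2.124, a3=0.393, a0=4.569; τ=−ln(0.1604)/4.569=0.401 → t=1.044; u2·a0=0.3911·4.569=1.787 ≤ a1=2.052 → R1 fires; Z=0 G=7 S=11 Y=6
Draw 6: a1=0.000, a2=2.124, a3=0.000, a0=2.124; τ=−ln(0.9984)/2.124=0.001 → t=1.044; u2·a0=0.7508·2.124=1.595; a1=0.000 < 1.595 ≤ a1+a2=2.124 → R2 fires; Z=0 G=7 S=12 Y=5
Draw 7: a1=0.000, a2=1.770, a3=0.000, a0=1.770; τ=−ln(0.5569)/1.770=0.331 → t=1.375 > T=1.32: stop.
At T=1.32: Z=0 G=7 S=12 Y=5; the largest is S.

Dominant species at T: S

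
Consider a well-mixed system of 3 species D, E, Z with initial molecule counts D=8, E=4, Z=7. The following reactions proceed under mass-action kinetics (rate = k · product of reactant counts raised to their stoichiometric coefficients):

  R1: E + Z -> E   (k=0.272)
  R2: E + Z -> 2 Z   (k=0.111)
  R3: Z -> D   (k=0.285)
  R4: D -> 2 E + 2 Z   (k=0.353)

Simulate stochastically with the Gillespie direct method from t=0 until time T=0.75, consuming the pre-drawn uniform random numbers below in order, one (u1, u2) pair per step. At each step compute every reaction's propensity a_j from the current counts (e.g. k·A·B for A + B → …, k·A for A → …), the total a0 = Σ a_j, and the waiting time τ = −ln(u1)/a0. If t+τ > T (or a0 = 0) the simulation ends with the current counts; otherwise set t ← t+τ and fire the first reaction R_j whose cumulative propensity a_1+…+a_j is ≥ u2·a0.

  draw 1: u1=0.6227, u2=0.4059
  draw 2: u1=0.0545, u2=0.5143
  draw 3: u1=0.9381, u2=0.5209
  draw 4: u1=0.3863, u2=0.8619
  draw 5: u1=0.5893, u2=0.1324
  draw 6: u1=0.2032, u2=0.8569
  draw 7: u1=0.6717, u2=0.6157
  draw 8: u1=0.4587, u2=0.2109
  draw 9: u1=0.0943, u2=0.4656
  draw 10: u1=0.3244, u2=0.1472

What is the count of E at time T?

t=0.000: D=8 E=4 Z=7
Draw 1: a1=7.616, a2=3.108, a3=1.995, a4=2.824, a0=15.543; τ=−ln(0.6227)/15.543=0.030 → t=0.030; u2·a0=0.4059·15.543=6.309 ≤ a1=7.616 → R1 fires; D=8 E=4 Z=6
Draw 2: a1=6.528, a2=2.664, a3=1.710, a4=2.824, a0=13.726; τ=−ln(0.0545)/13.726=0.212 → t=0.242; u2·a0=0.5143·13.726=7.059; a1=6.528 < 7.059 ≤ a1+a2=9.192 → R2 fires; D=8 E=3 Z=7
Draw 3: a1=5.712, a2=2.331, a3=1.995, a4=2.824, a0=12.862; τ=−ln(0.9381)/12.862=0.005 → t=0.247; u2·a0=0.5209·12.862=6.700; a1=5.712 < 6.700 ≤ a1+a2=8.043 → R2 fires; D=8 E=2 Z=8
Draw 4: a1=4.352, a2=1.776, a3=2.280, a4=2.824, a0=11.232; τ=−ln(0.3863)/11.232=0.085 → t=0.332; u2·a0=0.8619·11.232=9.681; a1+…+a3=8.408 < 9.681 ≤ a1+…+a4=11.232 → R4 fires; D=7 E=4 Z=10
Draw 5: a1=10.880, a2=4.440, a3=2.850, a4=2.471, a0=20.641; τ=−ln(0.5893)/20.641=0.026 → t=0.358; u2·a0=0.1324·20.641=2.733 ≤ a1=10.880 → R1 fires; D=7 E=4 Z=9
Draw 6: a1=9.792, a2=3.996, a3=2.565, a4=2.471, a0=18.824; τ=−ln(0.2032)/18.824=0.085 → t=0.442; u2·a0=0.8569·18.824=16.130; a1+a2=13.788 < 16.130 ≤ a1+…+a3=16.353 → R3 fires; D=8 E=4 Z=8
Draw 7: a1=8.704, a2=3.552, a3=2.280, a4=2.824, a0=17.360; τ=−ln(0.6717)/17.360=0.023 → t=0.465; u2·a0=0.6157·17.360=10.689; a1=8.704 < 10.689 ≤ a1+a2=12.256 → R2 fires; D=8 E=3 Z=9
Draw 8: a1=7.344, a2=2.997, a3=2.565, a4=2.824, a0=15.730; τ=−ln(0.4587)/15.730=0.050 → t=0.515; u2·a0=0.2109·15.730=3.317 ≤ a1=7.344 → R1 fires; D=8 E=3 Z=8
Draw 9: a1=6.528, a2=2.664, a3=2.280, a4=2.824, a0=14.296; τ=−ln(0.0943)/14.296=0.165 → t=0.680; u2·a0=0.4656·14.296=6.656; a1=6.528 < 6.656 ≤ a1+a2=9.192 → R2 fires; D=8 E=2 Z=9
Draw 10: a1=4.896, a2=1.998, a3=2.565, a4=2.824, a0=12.283; τ=−ln(0.3244)/12.283=0.092 → t=0.772 > T=0.75: stop.
Read off E at T=0.75: 2

E at T = 2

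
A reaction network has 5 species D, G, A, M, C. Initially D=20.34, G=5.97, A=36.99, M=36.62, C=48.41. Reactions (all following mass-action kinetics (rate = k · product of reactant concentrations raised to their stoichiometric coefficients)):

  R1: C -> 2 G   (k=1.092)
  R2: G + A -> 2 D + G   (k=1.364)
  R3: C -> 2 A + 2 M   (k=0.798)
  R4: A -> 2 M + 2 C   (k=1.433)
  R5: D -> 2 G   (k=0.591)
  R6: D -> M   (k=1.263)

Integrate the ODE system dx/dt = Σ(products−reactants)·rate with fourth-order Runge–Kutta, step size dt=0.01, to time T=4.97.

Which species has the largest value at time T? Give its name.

Dominant species at T: M

RK4 with dt=0.01: 497 steps to T=4.97. Trajectory (selected grid times):
t=0.00: D=20.34 G=5.97 A=36.99 M=36.62 C=48.41
t=0.55: D=69.40 G=96.50 A=0.25 M=126.95 C=20.22
t=1.10: D=37.91 G=146.07 A=0.06 M=174.98 C=7.26
t=1.66: D=18.01 G=169.41 A=0.02 M=198.11 C=2.55
t=2.21: D=8.11 G=179.42 A=0.01 M=208.18 C=0.91
t=2.76: D=3.50 G=183.68 A=0.00 M=212.51 C=0.33
t=3.31: D=1.47 G=185.45 A=0.00 M=214.32 C=0.12
t=3.87: D=0.59 G=186.17 A=0.00 M=215.06 C=0.04
t=4.42: D=0.24 G=186.46 A=0.00 M=215.36 C=0.01
t=4.97: D=0.10 G=186.57 A=0.00 M=215.48 C=0.01
At T=4.97: D=0.10 G=186.57 A=0.00 M=215.48 C=0.01; the largest is M.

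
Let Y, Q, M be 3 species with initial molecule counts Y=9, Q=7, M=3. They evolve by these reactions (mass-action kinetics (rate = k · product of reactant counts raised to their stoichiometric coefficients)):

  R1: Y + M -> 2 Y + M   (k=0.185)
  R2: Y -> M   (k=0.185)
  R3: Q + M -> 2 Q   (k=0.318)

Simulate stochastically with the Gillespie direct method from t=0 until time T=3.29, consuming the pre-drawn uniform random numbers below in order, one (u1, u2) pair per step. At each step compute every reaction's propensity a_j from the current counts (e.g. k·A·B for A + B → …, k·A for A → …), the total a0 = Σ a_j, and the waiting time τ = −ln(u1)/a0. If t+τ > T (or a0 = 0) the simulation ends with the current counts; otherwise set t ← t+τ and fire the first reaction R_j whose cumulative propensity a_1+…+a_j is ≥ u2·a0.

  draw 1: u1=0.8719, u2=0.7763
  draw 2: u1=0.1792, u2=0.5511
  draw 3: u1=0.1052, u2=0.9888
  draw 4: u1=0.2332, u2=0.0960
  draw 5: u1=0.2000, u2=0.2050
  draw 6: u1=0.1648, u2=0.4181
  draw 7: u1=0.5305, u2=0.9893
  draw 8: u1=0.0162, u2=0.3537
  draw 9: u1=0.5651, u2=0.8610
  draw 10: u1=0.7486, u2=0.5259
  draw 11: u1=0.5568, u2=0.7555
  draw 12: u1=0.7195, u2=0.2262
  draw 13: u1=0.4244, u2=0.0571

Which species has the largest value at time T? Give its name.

t=0.000: Y=9 Q=7 M=3
Draw 1: a1=4.995, a2=1.665, a3=6.678, a0=13.338; τ=−ln(0.8719)/13.338=0.010 → t=0.010; u2·a0=0.7763·13.338=10.354; a1+a2=6.660 < 10.354 ≤ a1+…+a3=13.338 → R3 fires; Y=9 Q=8 M=2
Draw 2: a1=3.330, a2=1.665, a3=5.088, a0=10.083; τ=−ln(0.1792)/10.083=0.171 → t=0.181; u2·a0=0.5511·10.083=5.557; a1+a2=4.995 < 5.557 ≤ a1+…+a3=10.083 → R3 fires; Y=9 Q=9 M=1
Draw 3: a1=1.665, a2=1.665, a3=2.862, a0=6.192; τ=−ln(0.1052)/6.192=0.364 → t=0.544; u2·a0=0.9888·6.192=6.123; a1+a2=3.330 < 6.123 ≤ a1+…+a3=6.192 → R3 fires; Y=9 Q=10 M=0
Draw 4: a1=0.000, a2=1.665, a3=0.000, a0=1.665; τ=−ln(0.2332)/1.665=0.874 → t=1.419; u2·a0=0.0960·1.665=0.160; a1=0.000 < 0.160 ≤ a1+a2=1.665 → R2 fires; Y=8 Q=10 M=1
Draw 5: a1=1.480, a2=1.480, a3=3.180, a0=6.140; τ=−ln(0.2000)/6.140=0.262 → t=1.681; u2·a0=0.2050·6.140=1.259 ≤ a1=1.480 → R1 fires; Y=9 Q=10 M=1
Draw 6: a1=1.665, a2=1.665, a3=3.180, a0=6.510; τ=−ln(0.1648)/6.510=0.277 → t=1.958; u2·a0=0.4181·6.510=2.722; a1=1.665 < 2.722 ≤ a1+a2=3.330 → R2 fires; Y=8 Q=10 M=2
Draw 7: a1=2.960, a2=1.480, a3=6.360, a0=10.800; τ=−ln(0.5305)/10.800=0.059 → t=2.017; u2·a0=0.9893·10.800=10.684; a1+a2=4.440 < 10.684 ≤ a1+…+a3=10.800 → R3 fires; Y=8 Q=11 M=1
Draw 8: a1=1.480, a2=1.480, a3=3.498, a0=6.458; τ=−ln(0.0162)/6.458=0.638 → t=2.655; u2·a0=0.3537·6.458=2.284; a1=1.480 < 2.284 ≤ a1+a2=2.960 → R2 fires; Y=7 Q=11 M=2
Draw 9: a1=2.590, a2=1.295, a3=6.996, a0=10.881; τ=−ln(0.5651)/10.881=0.052 → t=2.707; u2·a0=0.8610·10.881=9.369; a1+a2=3.885 < 9.369 ≤ a1+…+a3=10.881 → R3 fires; Y=7 Q=12 M=1
Draw 10: a1=1.295, a2=1.295, a3=3.816, a0=6.406; τ=−ln(0.7486)/6.406=0.045 → t=2.753; u2·a0=0.5259·6.406=3.369; a1+a2=2.590 < 3.369 ≤ a1+…+a3=6.406 → R3 fires; Y=7 Q=13 M=0
Draw 11: a1=0.000, a2=1.295, a3=0.000, a0=1.295; τ=−ln(0.5568)/1.295=0.452 → t=3.205; u2·a0=0.7555·1.295=0.978; a1=0.000 < 0.978 ≤ a1+a2=1.295 → R2 fires; Y=6 Q=13 M=1
Draw 12: a1=1.110, a2=1.110, a3=4.134, a0=6.354; τ=−ln(0.7195)/6.354=0.052 → t=3.257; u2·a0=0.2262·6.354=1.437; a1=1.110 < 1.437 ≤ a1+a2=2.220 → R2 fires; Y=5 Q=13 M=2
Draw 13: a1=1.850, a2=0.925, a3=8.268, a0=11.043; τ=−ln(0.4244)/11.043=0.078 → t=3.334 > T=3.29: stop.
At T=3.29: Y=5 Q=13 M=2; the largest is Q.

Dominant species at T: Q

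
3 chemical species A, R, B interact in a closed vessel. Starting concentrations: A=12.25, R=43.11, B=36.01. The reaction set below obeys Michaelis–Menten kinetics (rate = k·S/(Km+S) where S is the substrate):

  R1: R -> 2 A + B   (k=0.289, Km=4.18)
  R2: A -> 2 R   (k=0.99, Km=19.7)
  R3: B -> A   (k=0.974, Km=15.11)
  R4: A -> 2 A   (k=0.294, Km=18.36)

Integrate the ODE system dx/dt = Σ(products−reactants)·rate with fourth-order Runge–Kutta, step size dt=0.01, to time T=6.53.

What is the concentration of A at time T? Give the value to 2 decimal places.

RK4 with dt=0.01: 653 steps to T=6.53. Trajectory (selected grid times):
t=0.00: A=12.25 R=43.11 B=36.01
t=0.73: A=12.94 R=43.48 B=35.70
t=1.45: A=13.61 R=43.87 B=35.40
t=2.18: A=14.29 R=44.27 B=35.09
t=2.90: A=14.95 R=44.69 B=34.80
t=3.63: A=15.61 R=45.13 B=34.49
t=4.35: A=16.26 R=45.57 B=34.20
t=5.08: A=16.91 R=46.04 B=33.90
t=5.80: A=17.55 R=46.52 B=33.60
t=6.53: A=18.19 R=47.01 B=33.31
Read off A at T=6.53: 18.19

A at T = 18.19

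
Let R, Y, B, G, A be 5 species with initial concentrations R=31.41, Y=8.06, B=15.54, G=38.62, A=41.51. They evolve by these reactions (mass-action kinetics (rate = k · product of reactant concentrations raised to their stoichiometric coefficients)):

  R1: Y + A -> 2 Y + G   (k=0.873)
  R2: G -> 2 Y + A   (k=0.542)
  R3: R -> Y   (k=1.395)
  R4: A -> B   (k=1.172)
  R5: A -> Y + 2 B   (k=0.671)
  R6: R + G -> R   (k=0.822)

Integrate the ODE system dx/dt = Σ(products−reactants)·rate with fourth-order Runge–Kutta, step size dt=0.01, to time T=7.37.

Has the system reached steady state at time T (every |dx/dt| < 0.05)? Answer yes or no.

RK4 with dt=0.01: 737 steps to T=7.37. Trajectory (selected grid times):
t=0.00: R=31.41 Y=8.06 B=15.54 G=38.62 A=41.51
t=0.82: R=10.01 Y=74.14 B=20.13 G=0.00 A=0.00
t=1.64: R=3.19 Y=80.96 B=20.13 G=0.00 A=0.00
t=2.46: R=1.02 Y=83.13 B=20.13 G=0.00 A=0.00
t=3.28: R=0.32 Y=83.83 B=20.13 G=0.00 A=0.00
t=4.09: R=0.10 Y=84.04 B=20.13 G=0.00 A=0.00
t=4.91: R=0.03 Y=84.12 B=20.13 G=0.00 A=0.00
t=5.73: R=0.01 Y=84.14 B=20.13 G=0.00 A=0.00
t=6.55: R=0.00 Y=84.15 B=20.13 G=0.00 A=0.00
t=7.37: R=0.00 Y=84.15 B=20.13 G=0.00 A=0.00
Rates at T: R1=0.0000, R2=0.0000, R3=0.0015, R4=0.0000, R5=0.0000, R6=0.0000
dx/dt at T (Σ net stoichiometry × rate): R=-0.0015, Y=+0.0015, B=+0.0000, G=-0.0000, A=-0.0000
Largest |dx/dt| is |+0.0015| (Y) < 0.05 → steady.

Steady state at T: yes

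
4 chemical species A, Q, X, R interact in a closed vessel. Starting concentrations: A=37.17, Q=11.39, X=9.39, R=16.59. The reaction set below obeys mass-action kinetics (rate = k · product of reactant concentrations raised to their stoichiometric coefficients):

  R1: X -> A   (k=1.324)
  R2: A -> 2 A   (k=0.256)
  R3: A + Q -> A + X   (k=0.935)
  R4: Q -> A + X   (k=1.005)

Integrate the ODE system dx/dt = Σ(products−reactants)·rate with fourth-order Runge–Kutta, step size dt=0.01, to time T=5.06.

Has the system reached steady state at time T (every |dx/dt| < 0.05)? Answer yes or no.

Steady state at T: no

RK4 with dt=0.01: 506 steps to T=5.06. Trajectory (selected grid times):
t=0.00: A=37.17 Q=11.39 X=9.39 R=16.59
t=0.56: A=54.81 Q=0.00 X=10.10 R=16.59
t=1.12: A=69.00 Q=0.00 X=4.81 R=16.59
t=1.69: A=82.61 Q=0.00 X=2.26 R=16.59
t=2.25: A=96.63 Q=0.00 X=1.08 R=16.59
t=2.81: A=112.14 Q=0.00 X=0.51 R=16.59
t=3.37: A=129.71 Q=0.00 X=0.24 R=16.59
t=3.94: A=150.23 Q=0.00 X=0.12 R=16.59
t=4.50: A=173.46 Q=0.00 X=0.05 R=16.59
t=5.06: A=200.22 Q=0.00 X=0.03 R=16.59
Rates at T: R1=0.0346, R2=51.2574, R3=0.0000, R4=0.0000
dx/dt at T (Σ net stoichiometry × rate): A=+51.2920, Q=-0.0000, X=-0.0346, R=+0.0000
Largest |dx/dt| is |+51.2920| (A) ≥ 0.05 → not steady.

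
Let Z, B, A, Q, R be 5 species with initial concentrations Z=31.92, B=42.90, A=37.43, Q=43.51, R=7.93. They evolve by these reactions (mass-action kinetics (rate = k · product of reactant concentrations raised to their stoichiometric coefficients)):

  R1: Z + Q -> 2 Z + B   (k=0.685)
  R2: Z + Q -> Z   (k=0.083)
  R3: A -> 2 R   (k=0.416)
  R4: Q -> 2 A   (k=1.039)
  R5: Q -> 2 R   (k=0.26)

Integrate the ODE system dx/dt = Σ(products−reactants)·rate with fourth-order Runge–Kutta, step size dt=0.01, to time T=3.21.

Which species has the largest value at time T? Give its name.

RK4 with dt=0.01: 321 steps to T=3.21. Trajectory (selected grid times):
t=0.00: Z=31.92 B=42.90 A=37.43 Q=43.51 R=7.93
t=0.36: Z=69.41 B=80.39 A=34.27 Q=0.00 R=19.55
t=0.71: Z=69.41 B=80.39 A=29.63 Q=0.00 R=28.84
t=1.07: Z=69.41 B=80.39 A=25.51 Q=0.00 R=37.08
t=1.43: Z=69.41 B=80.39 A=21.96 Q=0.00 R=44.17
t=1.78: Z=69.41 B=80.39 A=18.98 Q=0.00 R=50.13
t=2.14: Z=69.41 B=80.39 A=16.34 Q=0.00 R=55.41
t=2.50: Z=69.41 B=80.39 A=14.07 Q=0.00 R=59.95
t=2.85: Z=69.41 B=80.39 A=12.16 Q=0.00 R=63.77
t=3.21: Z=69.41 B=80.39 A=10.47 Q=0.00 R=67.15
At T=3.21: Z=69.41 B=80.39 A=10.47 Q=0.00 R=67.15; the largest is B.

Dominant species at T: B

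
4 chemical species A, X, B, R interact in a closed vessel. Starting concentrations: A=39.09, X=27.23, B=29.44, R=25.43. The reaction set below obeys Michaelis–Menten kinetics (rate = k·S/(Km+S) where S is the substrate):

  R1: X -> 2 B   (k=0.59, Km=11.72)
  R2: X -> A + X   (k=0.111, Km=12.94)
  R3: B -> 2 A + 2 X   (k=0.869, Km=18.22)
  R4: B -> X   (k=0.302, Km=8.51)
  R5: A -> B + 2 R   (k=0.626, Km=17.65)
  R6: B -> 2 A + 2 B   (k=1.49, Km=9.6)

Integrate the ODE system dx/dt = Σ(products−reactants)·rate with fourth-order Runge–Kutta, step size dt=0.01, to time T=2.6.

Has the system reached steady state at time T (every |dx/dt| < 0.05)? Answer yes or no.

RK4 with dt=0.01: 260 steps to T=2.6. Trajectory (selected grid times):
t=0.00: A=39.09 X=27.23 B=29.44 R=25.43
t=0.29: A=39.95 X=27.49 B=29.91 R=25.68
t=0.58: A=40.82 X=27.75 B=30.38 R=25.93
t=0.87: A=41.69 X=28.02 B=30.85 R=26.19
t=1.16: A=42.56 X=28.28 B=31.32 R=26.44
t=1.44: A=43.40 X=28.54 B=31.78 R=26.69
t=1.73: A=44.28 X=28.81 B=32.25 R=26.95
t=2.02: A=45.16 X=29.08 B=32.73 R=27.21
t=2.31: A=46.05 X=29.35 B=33.21 R=27.47
t=2.60: A=46.94 X=29.63 B=33.68 R=27.74
Rates at T: R1=0.4228, R2=0.0773, R3=0.5640, R4=0.2411, R5=0.4549, R6=1.1595
dx/dt at T (Σ net stoichiometry × rate): A=+3.0693, X=+0.9462, B=+1.6549, R=+0.9099
Largest |dx/dt| is |+3.0693| (A) ≥ 0.05 → not steady.

Steady state at T: no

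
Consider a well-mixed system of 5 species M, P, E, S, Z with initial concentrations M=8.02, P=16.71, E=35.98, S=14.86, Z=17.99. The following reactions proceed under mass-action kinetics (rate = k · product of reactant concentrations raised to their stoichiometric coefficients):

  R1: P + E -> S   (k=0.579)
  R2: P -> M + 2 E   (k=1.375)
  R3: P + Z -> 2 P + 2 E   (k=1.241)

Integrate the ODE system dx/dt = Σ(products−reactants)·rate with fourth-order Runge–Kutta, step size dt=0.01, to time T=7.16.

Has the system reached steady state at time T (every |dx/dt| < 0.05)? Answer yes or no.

RK4 with dt=0.01: 716 steps to T=7.16. Trajectory (selected grid times):
t=0.00: M=8.02 P=16.71 E=35.98 S=14.86 Z=17.99
t=0.80: M=9.72 P=0.00 E=38.46 S=43.97 Z=3.89
t=1.59: M=9.72 P=0.00 E=38.46 S=43.97 Z=3.89
t=2.39: M=9.72 P=0.00 E=38.46 S=43.97 Z=3.89
t=3.18: M=9.72 P=0.00 E=38.46 S=43.97 Z=3.89
t=3.98: M=9.72 P=0.00 E=38.46 S=43.97 Z=3.89
t=4.77: M=9.72 P=0.00 E=38.46 S=43.97 Z=3.89
t=5.57: M=9.72 P=0.00 E=38.46 S=43.97 Z=3.89
t=6.36: M=9.72 P=0.00 E=38.46 S=43.97 Z=3.89
t=7.16: M=9.72 P=0.00 E=38.46 S=43.97 Z=3.89
Rates at T: R1=0.0000, R2=0.0000, R3=0.0000
dx/dt at T (Σ net stoichiometry × rate): M=+0.0000, P=-0.0000, E=-0.0000, S=+0.0000, Z=-0.0000
Largest |dx/dt| is |+0.0000| (S) < 0.05 → steady.

Steady state at T: yes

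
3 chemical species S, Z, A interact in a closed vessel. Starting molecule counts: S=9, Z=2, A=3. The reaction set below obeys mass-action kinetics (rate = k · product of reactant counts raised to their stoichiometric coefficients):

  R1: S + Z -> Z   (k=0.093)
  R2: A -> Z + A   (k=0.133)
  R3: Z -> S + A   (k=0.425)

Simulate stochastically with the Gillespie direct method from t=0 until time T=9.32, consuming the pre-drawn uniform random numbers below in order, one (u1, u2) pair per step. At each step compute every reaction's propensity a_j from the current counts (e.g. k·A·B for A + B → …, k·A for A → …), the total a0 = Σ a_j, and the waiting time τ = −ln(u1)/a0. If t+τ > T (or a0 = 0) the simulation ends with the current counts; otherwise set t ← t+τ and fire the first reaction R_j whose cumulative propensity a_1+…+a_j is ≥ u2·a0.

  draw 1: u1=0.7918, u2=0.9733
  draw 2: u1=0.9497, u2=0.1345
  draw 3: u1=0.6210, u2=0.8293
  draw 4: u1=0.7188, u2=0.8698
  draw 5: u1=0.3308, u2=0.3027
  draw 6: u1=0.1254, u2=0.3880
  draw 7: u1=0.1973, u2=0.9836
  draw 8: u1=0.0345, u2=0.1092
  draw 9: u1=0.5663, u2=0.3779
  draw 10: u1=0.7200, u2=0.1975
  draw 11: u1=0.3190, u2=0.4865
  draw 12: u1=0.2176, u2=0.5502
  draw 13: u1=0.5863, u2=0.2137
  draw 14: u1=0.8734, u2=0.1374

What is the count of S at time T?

t=0.000: S=9 Z=2 A=3
Draw 1: a1=1.674, a2=0.399, a3=0.850, a0=2.923; τ=−ln(0.7918)/2.923=0.080 → t=0.080; u2·a0=0.9733·2.923=2.845; a1+a2=2.073 < 2.845 ≤ a1+…+a3=2.923 → R3 fires; S=10 Z=1 A=4
Draw 2: a1=0.930, a2=0.532, a3=0.425, a0=1.887; τ=−ln(0.9497)/1.887=0.027 → t=0.107; u2·a0=0.1345·1.887=0.254 ≤ a1=0.930 → R1 fires; S=9 Z=1 A=4
Draw 3: a1=0.837, a2=0.532, a3=0.425, a0=1.794; τ=−ln(0.6210)/1.794=0.266 → t=0.373; u2·a0=0.8293·1.794=1.488; a1+a2=1.369 < 1.488 ≤ a1+…+a3=1.794 → R3 fires; S=10 Z=0 A=5
Draw 4: a1=0.000, a2=0.665, a3=0.000, a0=0.665; τ=−ln(0.7188)/0.665=0.496 → t=0.869; u2·a0=0.8698·0.665=0.578; a1=0.000 < 0.578 ≤ a1+a2=0.665 → R2 fires; S=10 Z=1 A=5
Draw 5: a1=0.930, a2=0.665, a3=0.425, a0=2.020; τ=−ln(0.3308)/2.020=0.548 → t=1.417; u2·a0=0.3027·2.020=0.611 ≤ a1=0.930 → R1 fires; S=9 Z=1 A=5
Draw 6: a1=0.837, a2=0.665, a3=0.425, a0=1.927; τ=−ln(0.1254)/1.927=1.077 → t=2.494; u2·a0=0.3880·1.927=0.748 ≤ a1=0.837 → R1 fires; S=8 Z=1 A=5
Draw 7: a1=0.744, a2=0.665, a3=0.425, a0=1.834; τ=−ln(0.1973)/1.834=0.885 → t=3.379; u2·a0=0.9836·1.834=1.804; a1+a2=1.409 < 1.804 ≤ a1+…+a3=1.834 → R3 fires; S=9 Z=0 A=6
Draw 8: a1=0.000, a2=0.798, a3=0.000, a0=0.798; τ=−ln(0.0345)/0.798=4.219 → t=7.598; u2·a0=0.1092·0.798=0.087; a1=0.000 < 0.087 ≤ a1+a2=0.798 → R2 fires; S=9 Z=1 A=6
Draw 9: a1=0.837, a2=0.798, a3=0.425, a0=2.060; τ=−ln(0.5663)/2.060=0.276 → t=7.874; u2·a0=0.3779·2.060=0.778 ≤ a1=0.837 → R1 fires; S=8 Z=1 A=6
Draw 10: a1=0.744, a2=0.798, a3=0.425, a0=1.967; τ=−ln(0.7200)/1.967=0.167 → t=8.041; u2·a0=0.1975·1.967=0.388 ≤ a1=0.744 → R1 fires; S=7 Z=1 A=6
Draw 11: a1=0.651, a2=0.798, a3=0.425, a0=1.874; τ=−ln(0.3190)/1.874=0.610 → t=8.651; u2·a0=0.4865·1.874=0.912; a1=0.651 < 0.912 ≤ a1+a2=1.449 → R2 fires; S=7 Z=2 A=6
Draw 12: a1=1.302, a2=0.798, a3=0.850, a0=2.950; τ=−ln(0.2176)/2.950=0.517 → t=9.168; u2·a0=0.5502·2.950=1.623; a1=1.302 < 1.623 ≤ a1+a2=2.100 → R2 fires; S=7 Z=3 A=6
Draw 13: a1=1.953, a2=0.798, a3=1.275, a0=4.026; τ=−ln(0.5863)/4.026=0.133 → t=9.301; u2·a0=0.2137·4.026=0.860 ≤ a1=1.953 → R1 fires; S=6 Z=3 A=6
Draw 14: a1=1.674, a2=0.798, a3=1.275, a0=3.747; τ=−ln(0.8734)/3.747=0.036 → t=9.337 > T=9.32: stop.
Read off S at T=9.32: 6

S at T = 6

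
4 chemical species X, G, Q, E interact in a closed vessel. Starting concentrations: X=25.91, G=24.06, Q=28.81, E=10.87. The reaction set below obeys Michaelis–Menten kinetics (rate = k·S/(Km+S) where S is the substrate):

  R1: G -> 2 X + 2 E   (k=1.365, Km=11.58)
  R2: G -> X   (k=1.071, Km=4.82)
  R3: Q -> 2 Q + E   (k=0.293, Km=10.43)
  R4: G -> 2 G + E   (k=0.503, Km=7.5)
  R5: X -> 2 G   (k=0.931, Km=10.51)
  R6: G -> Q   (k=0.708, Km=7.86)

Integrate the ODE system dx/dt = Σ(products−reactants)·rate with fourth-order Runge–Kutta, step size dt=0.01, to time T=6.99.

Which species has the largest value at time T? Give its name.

Dominant species at T: X

RK4 with dt=0.01: 699 steps to T=6.99. Trajectory (selected grid times):
t=0.00: X=25.91 G=24.06 Q=28.81 E=10.87
t=0.78: X=27.52 G=23.57 Q=29.39 E=12.77
t=1.55: X=29.08 G=23.12 Q=29.97 E=14.63
t=2.33: X=30.65 G=22.68 Q=30.55 E=16.51
t=3.11: X=32.20 G=22.26 Q=31.13 E=18.38
t=3.88: X=33.71 G=21.87 Q=31.70 E=20.22
t=4.66: X=35.23 G=21.49 Q=32.28 E=22.07
t=5.44: X=36.72 G=21.13 Q=32.85 E=23.92
t=6.21: X=38.19 G=20.79 Q=33.42 E=25.73
t=6.99: X=39.66 G=20.47 Q=34.00 E=27.55
At T=6.99: X=39.66 G=20.47 Q=34.00 E=27.55; the largest is X.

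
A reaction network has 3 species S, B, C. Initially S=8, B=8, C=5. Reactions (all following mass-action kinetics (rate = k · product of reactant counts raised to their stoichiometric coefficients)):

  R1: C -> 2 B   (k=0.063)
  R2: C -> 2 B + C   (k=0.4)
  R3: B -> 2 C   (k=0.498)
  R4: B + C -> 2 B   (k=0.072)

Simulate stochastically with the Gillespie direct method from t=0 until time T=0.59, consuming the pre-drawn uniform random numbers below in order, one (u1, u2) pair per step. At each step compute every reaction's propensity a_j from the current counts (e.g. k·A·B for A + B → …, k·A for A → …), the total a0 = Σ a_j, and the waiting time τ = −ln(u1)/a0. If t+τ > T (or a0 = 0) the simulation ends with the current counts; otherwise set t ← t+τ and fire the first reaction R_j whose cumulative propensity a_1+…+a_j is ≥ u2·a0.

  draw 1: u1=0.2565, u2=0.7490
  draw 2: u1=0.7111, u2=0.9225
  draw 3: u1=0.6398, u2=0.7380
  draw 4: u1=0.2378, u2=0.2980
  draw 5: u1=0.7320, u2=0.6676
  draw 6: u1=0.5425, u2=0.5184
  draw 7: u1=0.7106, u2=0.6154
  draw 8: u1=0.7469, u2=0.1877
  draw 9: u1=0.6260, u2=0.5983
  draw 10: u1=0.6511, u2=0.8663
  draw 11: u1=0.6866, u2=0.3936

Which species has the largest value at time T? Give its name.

t=0.000: S=8 B=8 C=5
Draw 1: a1=0.315, a2=2.000, a3=3.984, a4=2.880, a0=9.179; τ=−ln(0.2565)/9.179=0.148 → t=0.148; u2·a0=0.7490·9.179=6.875; a1+…+a3=6.299 < 6.875 ≤ a1+…+a4=9.179 → R4 fires; S=8 B=9 C=4
Draw 2: a1=0.252, a2=1.600, a3=4.482, a4=2.592, a0=8.926; τ=−ln(0.7111)/8.926=0.038 → t=0.186; u2·a0=0.9225·8.926=8.234; a1+…+a3=6.334 < 8.234 ≤ a1+…+a4=8.926 → R4 fires; S=8 B=10 C=3
Draw 3: a1=0.189, a2=1.200, a3=4.980, a4=2.160, a0=8.529; τ=−ln(0.6398)/8.529=0.052 → t=0.239; u2·a0=0.7380·8.529=6.294; a1+a2=1.389 < 6.294 ≤ a1+…+a3=6.369 → R3 fires; S=8 B=9 C=5
Draw 4: a1=0.315, a2=2.000, a3=4.482, a4=3.240, a0=10.037; τ=−ln(0.2378)/10.037=0.143 → t=0.382; u2·a0=0.2980·10.037=2.991; a1+a2=2.315 < 2.991 ≤ a1+…+a3=6.797 → R3 fires; S=8 B=8 C=7
Draw 5: a1=0.441, a2=2.800, a3=3.984, a4=4.032, a0=11.257; τ=−ln(0.7320)/11.257=0.028 → t=0.410; u2·a0=0.6676·11.257=7.515; a1+…+a3=7.225 < 7.515 ≤ a1+…+a4=11.257 → R4 fires; S=8 B=9 C=6
Draw 6: a1=0.378, a2=2.400, a3=4.482, a4=3.888, a0=11.148; τ=−ln(0.5425)/11.148=0.055 → t=0.464; u2·a0=0.5184·11.148=5.779; a1+a2=2.778 < 5.779 ≤ a1+…+a3=7.260 → R3 fires; S=8 B=8 C=8
Draw 7: a1=0.504, a2=3.200, a3=3.984, a4=4.608, a0=12.296; τ=−ln(0.7106)/12.296=0.028 → t=0.492; u2·a0=0.6154·12.296=7.567; a1+a2=3.704 < 7.567 ≤ a1+…+a3=7.688 → R3 fires; S=8 B=7 C=10
Draw 8: a1=0.630, a2=4.000, a3=3.486, a4=5.040, a0=13.156; τ=−ln(0.7469)/13.156=0.022 → t=0.514; u2·a0=0.1877·13.156=2.469; a1=0.630 < 2.469 ≤ a1+a2=4.630 → R2 fires; S=8 B=9 C=10
Draw 9: a1=0.630, a2=4.000, a3=4.482, a4=6.480, a0=15.592; τ=−ln(0.6260)/15.592=0.030 → t=0.544; u2·a0=0.5983·15.592=9.329; a1+…+a3=9.112 < 9.329 ≤ a1+…+a4=15.592 → R4 fires; S=8 B=10 C=9
Draw 10: a1=0.567, a2=3.600, a3=4.980, a4=6.480, a0=15.627; τ=−ln(0.6511)/15.627=0.027 → t=0.572; u2·a0=0.8663·15.627=13.538; a1+…+a3=9.147 < 13.538 ≤ a1+…+a4=15.627 → R4 fires; S=8 B=11 C=8
Draw 11: a1=0.504, a2=3.200, a3=5.478, a4=6.336, a0=15.518; τ=−ln(0.6866)/15.518=0.024 → t=0.596 > T=0.59: stop.
At T=0.59: S=8 B=11 C=8; the largest is B.

Dominant species at T: B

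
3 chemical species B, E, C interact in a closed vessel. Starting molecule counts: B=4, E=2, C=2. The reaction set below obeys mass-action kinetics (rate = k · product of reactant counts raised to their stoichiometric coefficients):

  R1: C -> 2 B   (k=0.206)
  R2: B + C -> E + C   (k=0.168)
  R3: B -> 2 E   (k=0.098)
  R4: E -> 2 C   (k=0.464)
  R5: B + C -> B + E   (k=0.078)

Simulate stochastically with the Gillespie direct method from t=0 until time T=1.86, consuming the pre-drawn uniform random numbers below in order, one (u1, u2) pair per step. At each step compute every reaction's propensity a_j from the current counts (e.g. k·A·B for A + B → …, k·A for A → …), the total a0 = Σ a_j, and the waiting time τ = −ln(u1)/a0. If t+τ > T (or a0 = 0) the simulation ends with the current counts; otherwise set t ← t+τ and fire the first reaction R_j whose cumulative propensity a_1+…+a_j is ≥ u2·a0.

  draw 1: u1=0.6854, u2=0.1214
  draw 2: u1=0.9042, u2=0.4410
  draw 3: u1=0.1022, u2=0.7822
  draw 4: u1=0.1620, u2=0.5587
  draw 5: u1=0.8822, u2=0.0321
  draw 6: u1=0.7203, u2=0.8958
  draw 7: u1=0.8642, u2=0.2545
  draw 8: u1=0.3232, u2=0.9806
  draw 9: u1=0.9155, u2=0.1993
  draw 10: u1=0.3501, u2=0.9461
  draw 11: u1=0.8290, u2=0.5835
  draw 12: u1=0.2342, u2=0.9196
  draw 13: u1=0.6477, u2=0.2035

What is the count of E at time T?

t=0.000: B=4 E=2 C=2
Draw 1: a1=0.412, a2=1.344, a3=0.392, a4=0.928, a5=0.624, a0=3.700; τ=−ln(0.6854)/3.700=0.102 → t=0.102; u2·a0=0.1214·3.700=0.449; a1=0.412 < 0.449 ≤ a1+a2=1.756 → R2 fires; B=3 E=3 C=2
Draw 2: a1=0.412, a2=1.008, a3=0.294, a4=1.392, a5=0.468, a0=3.574; τ=−ln(0.9042)/3.574=0.028 → t=0.130; u2·a0=0.4410·3.574=1.576; a1+a2=1.420 < 1.576 ≤ a1+…+a3=1.714 → R3 fires; B=2 E=5 C=2
Draw 3: a1=0.412, a2=0.672, a3=0.196, a4=2.320, a5=0.312, a0=3.912; τ=−ln(0.1022)/3.912=0.583 → t=0.713; u2·a0=0.7822·3.912=3.060; a1+…+a3=1.280 < 3.060 ≤ a1+…+a4=3.600 → R4 fires; B=2 E=4 C=4
Draw 4: a1=0.824, a2=1.344, a3=0.196, a4=1.856, a5=0.624, a0=4.844; τ=−ln(0.1620)/4.844=0.376 → t=1.089; u2·a0=0.5587·4.844=2.706; a1+…+a3=2.364 < 2.706 ≤ a1+…+a4=4.220 → R4 fires; B=2 E=3 C=6
Draw 5: a1=1.236, a2=2.016, a3=0.196, a4=1.392, a5=0.936, a0=5.776; τ=−ln(0.8822)/5.776=0.022 → t=1.111; u2·a0=0.0321·5.776=0.185 ≤ a1=1.236 → R1 fires; B=4 E=3 C=5
Draw 6: a1=1.030, a2=3.360, a3=0.392, a4=1.392, a5=1.560, a0=7.734; τ=−ln(0.7203)/7.734=0.042 → t=1.153; u2·a0=0.8958·7.734=6.928; a1+…+a4=6.174 < 6.928 ≤ a1+…+a5=7.734 → R5 fires; B=4 E=4 C=4
Draw 7: a1=0.824, a2=2.688, a3=0.392, a4=1.856, a5=1.248, a0=7.008; τ=−ln(0.8642)/7.008=0.021 → t=1.174; u2·a0=0.2545·7.008=1.784; a1=0.824 < 1.784 ≤ a1+a2=3.512 → R2 fires; B=3 E=5 C=4
Draw 8: a1=0.824, a2=2.016, a3=0.294, a4=2.320, a5=0.936, a0=6.390; τ=−ln(0.3232)/6.390=0.177 → t=1.351; u2·a0=0.9806·6.390=6.266; a1+…+a4=5.454 < 6.266 ≤ a1+…+a5=6.390 → R5 fires; B=3 E=6 C=3
Draw 9: a1=0.618, a2=1.512, a3=0.294, a4=2.784, a5=0.702, a0=5.910; τ=−ln(0.9155)/5.910=0.015 → t=1.366; u2·a0=0.1993·5.910=1.178; a1=0.618 < 1.178 ≤ a1+a2=2.130 → R2 fires; B=2 E=7 C=3
Draw 10: a1=0.618, a2=1.008, a3=0.196, a4=3.248, a5=0.468, a0=5.538; τ=−ln(0.3501)/5.538=0.190 → t=1.555; u2·a0=0.9461·5.538=5.240; a1+…+a4=5.070 < 5.240 ≤ a1+…+a5=5.538 → R5 fires; B=2 E=8 C=2
Draw 11: a1=0.412, a2=0.672, a3=0.196, a4=3.712, a5=0.312, a0=5.304; τ=−ln(0.8290)/5.304=0.035 → t=1.591; u2·a0=0.5835·5.304=3.095; a1+…+a3=1.280 < 3.095 ≤ a1+…+a4=4.992 → R4 fires; B=2 E=7 C=4
Draw 12: a1=0.824, a2=1.344, a3=0.196, a4=3.248, a5=0.624, a0=6.236; τ=−ln(0.2342)/6.236=0.233 → t=1.823; u2·a0=0.9196·6.236=5.735; a1+…+a4=5.612 < 5.735 ≤ a1+…+a5=6.236 → R5 fires; B=2 E=8 C=3
Draw 13: a1=0.618, a2=1.008, a3=0.196, a4=3.712, a5=0.468, a0=6.002; τ=−ln(0.6477)/6.002=0.072 → t=1.896 > T=1.86: stop.
Read off E at T=1.86: 8

E at T = 8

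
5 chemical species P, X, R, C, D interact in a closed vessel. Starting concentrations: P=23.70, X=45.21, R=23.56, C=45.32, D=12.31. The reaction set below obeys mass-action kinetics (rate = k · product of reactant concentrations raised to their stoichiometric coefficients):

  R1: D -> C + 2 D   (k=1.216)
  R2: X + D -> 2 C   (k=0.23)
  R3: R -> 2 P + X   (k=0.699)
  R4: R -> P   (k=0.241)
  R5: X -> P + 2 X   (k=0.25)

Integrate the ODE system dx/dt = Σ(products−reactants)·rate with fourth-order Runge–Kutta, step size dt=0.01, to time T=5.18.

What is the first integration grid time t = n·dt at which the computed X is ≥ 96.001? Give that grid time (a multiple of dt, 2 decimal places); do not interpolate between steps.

RK4 with dt=0.01: 518 steps to T=5.18. Trajectory (selected grid times):
t=0.00: P=23.70 X=45.21 R=23.56 C=45.32 D=12.31
t=0.58: P=46.91 X=44.51 R=13.66 C=75.14 D=0.11
t=1.15: P=63.93 X=55.75 R=7.99 C=75.39 D=0.00
t=1.73: P=78.69 X=67.15 R=4.63 C=75.39 D=0.00
t=2.30: P=92.45 X=78.98 R=2.71 C=75.39 D=0.00
t=2.88: P=106.83 X=92.22 R=1.57 C=75.39 D=0.00
t=3.03: P=110.71 X=95.90 R=1.37 C=75.39 D=0.00
t=3.04: P=110.98 X=96.15 R=1.35 C=75.39 D=0.00
t=3.45: P=122.13 X=106.87 R=0.92 C=75.39 D=0.00
t=4.03: P=139.50 X=123.86 R=0.53 C=75.39 D=0.00
t=4.60: P=158.87 X=143.01 R=0.31 C=75.39 D=0.00
t=5.18: P=181.42 X=165.43 R=0.18 C=75.39 D=0.00
X(3.03)=95.903 < 96.001 but X(3.04)=96.152 ≥ 96.001, so the first grid time is t=3.04.

Threshold first reached at t = 3.04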